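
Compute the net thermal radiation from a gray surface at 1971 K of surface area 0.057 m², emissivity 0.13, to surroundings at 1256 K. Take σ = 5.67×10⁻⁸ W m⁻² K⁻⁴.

Q ≈ 5300 W

Q = εσA(T⁴ − T_s⁴). T⁴ − T_s⁴ = (1971)⁴ − (1256)⁴ = 1.51×10^13 − 2.49×10^12 = 1.26×10^13 K⁴.
Q = 0.13 × 5.67×10⁻⁸ × 0.0570 × 1.26×10^13 = 5300 W.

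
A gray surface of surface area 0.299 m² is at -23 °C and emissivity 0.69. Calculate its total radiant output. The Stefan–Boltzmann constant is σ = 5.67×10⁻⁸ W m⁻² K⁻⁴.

-23 °C = 250 K.
Stefan–Boltzmann: P = εσAT⁴ = 0.69 × 5.67×10⁻⁸ × 0.299 × (250)⁴ = 0.69 × 5.67×10⁻⁸ × 0.299 × 3.91×10^9.
P = 45.7 W.

P ≈ 45.7 W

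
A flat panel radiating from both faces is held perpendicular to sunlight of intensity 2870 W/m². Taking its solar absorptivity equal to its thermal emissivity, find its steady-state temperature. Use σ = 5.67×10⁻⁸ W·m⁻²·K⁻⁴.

T ≈ 399 K

Absorbed flux αS = emitted flux 2εσT⁴ per unit area; with α = ε this gives T = (S/2σ)^(1/4).
T = (2870 / (2 × 5.67×10⁻⁸))^(1/4) = (2.53×10^10)^(1/4).
T = 399 K.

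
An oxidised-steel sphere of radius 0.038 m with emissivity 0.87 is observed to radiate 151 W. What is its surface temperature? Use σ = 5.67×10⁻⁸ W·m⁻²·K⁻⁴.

T ≈ 641 K

A = 4πr² = 4π × (0.038)² = 0.0181 m².
From P = εσAT⁴, T = (P / εσA)^(1/4) = (151 / (0.87 × 5.67×10⁻⁸ × 0.0181))^(1/4).
T = (1.69×10^11)^(1/4) = 641 K.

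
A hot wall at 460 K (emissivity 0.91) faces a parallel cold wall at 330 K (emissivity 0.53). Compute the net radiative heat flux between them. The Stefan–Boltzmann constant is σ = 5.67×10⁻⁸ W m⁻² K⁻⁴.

q ≈ 940 W/m²

For two large parallel gray plates, q = σ(T₁⁴ − T₂⁴) / (1/ε₁ + 1/ε₂ − 1).
1/ε₁ + 1/ε₂ − 1 = 1/0.91 + 1/0.53 − 1 = 1.986.
T₁⁴ − T₂⁴ = 4.48×10^10 − 1.19×10^10 = 3.29×10^10 K⁴.
q = 5.67×10⁻⁸ × 3.29×10^10 / 1.986 = 940 W/m².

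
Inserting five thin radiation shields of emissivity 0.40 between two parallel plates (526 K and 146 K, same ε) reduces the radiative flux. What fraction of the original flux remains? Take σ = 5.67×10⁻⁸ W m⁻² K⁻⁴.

With N identical shields there are N+1 = 6 gaps in series, each with the same radiative resistance, so the flux falls to 1/(N+1) of its unshielded value.

ratio ≈ 0.167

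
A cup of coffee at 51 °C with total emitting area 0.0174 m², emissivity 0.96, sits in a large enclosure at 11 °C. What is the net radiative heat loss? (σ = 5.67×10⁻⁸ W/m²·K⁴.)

Q ≈ 4.28 W

Convert: 51 °C = 324 K; 11 °C = 284 K.
Q = εσA(T⁴ − T_s⁴). T⁴ − T_s⁴ = (324)⁴ − (284)⁴ = 1.10×10^10 − 6.51×10^9 = 4.51×10^9 K⁴.
Q = 0.96 × 5.67×10⁻⁸ × 0.0174 × 4.51×10^9 = 4.28 W.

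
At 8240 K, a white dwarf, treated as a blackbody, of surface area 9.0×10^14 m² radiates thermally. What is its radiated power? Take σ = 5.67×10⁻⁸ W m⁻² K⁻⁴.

P = σAT⁴ = 5.67×10⁻⁸ × 9.00×10^14 × (8240)⁴ = 5.67×10⁻⁸ × 9.00×10^14 × 4.61×10^15.
P = 2.35×10^23 W.

P ≈ 2.35×10^23 W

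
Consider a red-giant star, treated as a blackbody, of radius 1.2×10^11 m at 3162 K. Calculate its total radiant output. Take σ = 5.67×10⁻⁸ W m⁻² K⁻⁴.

P ≈ 1.03×10^30 W

A = 4πr² = 4π × (1.2×10^11)² = 1.81×10^23 m².
P = σAT⁴ = 5.67×10⁻⁸ × 1.81×10^23 × (3162)⁴ = 5.67×10⁻⁸ × 1.81×10^23 × 10.00×10^13.
P = 1.03×10^30 W.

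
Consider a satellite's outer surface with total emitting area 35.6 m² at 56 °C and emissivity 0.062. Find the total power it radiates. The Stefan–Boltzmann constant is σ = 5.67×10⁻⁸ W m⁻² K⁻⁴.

56 °C = 329 K.
Stefan–Boltzmann: P = εσAT⁴ = 0.062 × 5.67×10⁻⁸ × 35.6 × (329)⁴ = 0.062 × 5.67×10⁻⁸ × 35.6 × 1.17×10^10.
P = 1470 W.

P ≈ 1470 W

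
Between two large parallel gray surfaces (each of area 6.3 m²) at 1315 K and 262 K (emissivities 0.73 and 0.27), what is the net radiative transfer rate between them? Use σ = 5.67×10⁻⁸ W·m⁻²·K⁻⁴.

For two large parallel gray plates, q = σ(T₁⁴ − T₂⁴) / (1/ε₁ + 1/ε₂ − 1).
1/ε₁ + 1/ε₂ − 1 = 1/0.73 + 1/0.27 − 1 = 4.074.
T₁⁴ − T₂⁴ = 2.99×10^12 − 4.71×10^9 = 2.99×10^12 K⁴.
q = 5.67×10⁻⁸ × 2.99×10^12 / 4.074 = 41600 W/m².
Q = q·A = 41600 × 6.3 = 2.62×10^5 W.

Q ≈ 2.62×10^5 W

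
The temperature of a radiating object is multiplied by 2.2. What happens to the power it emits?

factor ≈ 23.4

P ∝ T⁴, so the power scales as (2.2)⁴ = 23.4.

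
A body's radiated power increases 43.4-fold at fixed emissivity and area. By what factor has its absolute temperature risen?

P ∝ T⁴ ⇒ T ∝ P^(1/4), so T scales by (43.4)^(1/4) = 2.57.

factor ≈ 2.57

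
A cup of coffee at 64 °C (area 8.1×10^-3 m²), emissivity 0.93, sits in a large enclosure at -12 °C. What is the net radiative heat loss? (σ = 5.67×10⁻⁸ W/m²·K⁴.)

Q ≈ 3.53 W

Convert: 64 °C = 337 K; -12 °C = 261 K.
Q = εσA(T⁴ − T_s⁴). T⁴ − T_s⁴ = (337)⁴ − (261)⁴ = 1.29×10^10 − 4.64×10^9 = 8.26×10^9 K⁴.
Q = 0.93 × 5.67×10⁻⁸ × 8.10×10^-3 × 8.26×10^9 = 3.53 W.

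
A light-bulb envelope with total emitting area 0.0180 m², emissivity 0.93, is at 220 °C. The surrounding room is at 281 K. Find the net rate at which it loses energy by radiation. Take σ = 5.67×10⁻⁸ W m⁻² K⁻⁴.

Convert: 220 °C = 493 K.
Q = εσA(T⁴ − T_s⁴). T⁴ − T_s⁴ = (493)⁴ − (281)⁴ = 5.91×10^10 − 6.23×10^9 = 5.28×10^10 K⁴.
Q = 0.93 × 5.67×10⁻⁸ × 0.0180 × 5.28×10^10 = 50.2 W.

Q ≈ 50.2 W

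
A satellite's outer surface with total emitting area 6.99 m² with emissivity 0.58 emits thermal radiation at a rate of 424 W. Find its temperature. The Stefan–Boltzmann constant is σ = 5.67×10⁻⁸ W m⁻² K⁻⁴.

From P = εσAT⁴, T = (P / εσA)^(1/4) = (424 / (0.58 × 5.67×10⁻⁸ × 6.99))^(1/4).
T = (1.84×10^9)^(1/4) = 207 K.

T ≈ 207 K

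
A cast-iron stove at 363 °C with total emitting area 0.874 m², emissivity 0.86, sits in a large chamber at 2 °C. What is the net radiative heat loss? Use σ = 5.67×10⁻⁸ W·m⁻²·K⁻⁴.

Q ≈ 6730 W

Convert: 363 °C = 636 K; 2 °C = 275 K.
Q = εσA(T⁴ − T_s⁴). T⁴ − T_s⁴ = (636)⁴ − (275)⁴ = 1.64×10^11 − 5.72×10^9 = 1.58×10^11 K⁴.
Q = 0.86 × 5.67×10⁻⁸ × 0.874 × 1.58×10^11 = 6730 W.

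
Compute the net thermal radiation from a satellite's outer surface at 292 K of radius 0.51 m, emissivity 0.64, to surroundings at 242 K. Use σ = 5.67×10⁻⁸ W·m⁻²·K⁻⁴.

A = 4πr² = 4π × (0.51)² = 3.27 m².
Q = εσA(T⁴ − T_s⁴). T⁴ − T_s⁴ = (292)⁴ − (242)⁴ = 7.27×10^9 − 3.43×10^9 = 3.84×10^9 K⁴.
Q = 0.64 × 5.67×10⁻⁸ × 3.27 × 3.84×10^9 = 455 W.

Q ≈ 455 W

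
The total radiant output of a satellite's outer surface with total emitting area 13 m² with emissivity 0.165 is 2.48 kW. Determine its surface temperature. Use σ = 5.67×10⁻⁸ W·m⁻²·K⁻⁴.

T ≈ 378 K

From P = εσAT⁴, T = (P / εσA)^(1/4) = (2480 / (0.165 × 5.67×10⁻⁸ × 13.0))^(1/4).
T = (2.04×10^10)^(1/4) = 378 K.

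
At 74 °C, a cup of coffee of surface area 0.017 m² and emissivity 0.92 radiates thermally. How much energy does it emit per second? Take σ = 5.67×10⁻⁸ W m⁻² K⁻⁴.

74 °C = 347 K.
P = εσAT⁴ = 0.92 × 5.67×10⁻⁸ × 0.0170 × (347)⁴ = 0.92 × 5.67×10⁻⁸ × 0.0170 × 1.45×10^10.
P = 12.9 W.

P ≈ 12.9 W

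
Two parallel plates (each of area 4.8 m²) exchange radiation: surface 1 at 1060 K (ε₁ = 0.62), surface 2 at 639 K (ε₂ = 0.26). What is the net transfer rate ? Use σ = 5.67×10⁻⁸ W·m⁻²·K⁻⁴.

For two large parallel gray plates, q = σ(T₁⁴ − T₂⁴) / (1/ε₁ + 1/ε₂ − 1).
1/ε₁ + 1/ε₂ − 1 = 1/0.62 + 1/0.26 − 1 = 4.459.
T₁⁴ − T₂⁴ = 1.26×10^12 − 1.67×10^11 = 1.10×10^12 K⁴.
q = 5.67×10⁻⁸ × 1.10×10^12 / 4.459 = 13900 W/m².
Q = q·A = 13900 × 4.8 = 66900 W.

Q ≈ 66900 W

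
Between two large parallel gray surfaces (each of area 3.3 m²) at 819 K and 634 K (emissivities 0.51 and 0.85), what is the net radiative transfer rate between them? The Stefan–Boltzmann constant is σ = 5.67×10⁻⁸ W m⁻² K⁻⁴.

For two large parallel gray plates, q = σ(T₁⁴ − T₂⁴) / (1/ε₁ + 1/ε₂ − 1).
1/ε₁ + 1/ε₂ − 1 = 1/0.51 + 1/0.85 − 1 = 2.137.
T₁⁴ − T₂⁴ = 4.50×10^11 − 1.62×10^11 = 2.88×10^11 K⁴.
q = 5.67×10⁻⁸ × 2.88×10^11 / 2.137 = 7650 W/m².
Q = q·A = 7650 × 3.3 = 25200 W.

Q ≈ 25200 W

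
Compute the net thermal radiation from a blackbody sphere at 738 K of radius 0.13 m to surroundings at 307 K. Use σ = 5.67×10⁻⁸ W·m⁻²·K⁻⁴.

A = 4πr² = 4π × (0.13)² = 0.212 m².
Q = σA(T⁴ − T_s⁴). T⁴ − T_s⁴ = (738)⁴ − (307)⁴ = 2.97×10^11 − 8.88×10^9 = 2.88×10^11 K⁴.
Q = 5.67×10⁻⁸ × 0.212 × 2.88×10^11 = 3460 W.

Q ≈ 3460 W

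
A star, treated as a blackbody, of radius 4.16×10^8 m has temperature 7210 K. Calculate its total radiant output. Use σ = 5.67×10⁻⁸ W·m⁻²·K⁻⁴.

P ≈ 3.33×10^26 W

A = 4πr² = 4π × (4.16×10^8)² = 2.17×10^18 m².
P = σAT⁴ = 5.67×10⁻⁸ × 2.17×10^18 × (7210)⁴ = 5.67×10⁻⁸ × 2.17×10^18 × 2.70×10^15.
P = 3.33×10^26 W.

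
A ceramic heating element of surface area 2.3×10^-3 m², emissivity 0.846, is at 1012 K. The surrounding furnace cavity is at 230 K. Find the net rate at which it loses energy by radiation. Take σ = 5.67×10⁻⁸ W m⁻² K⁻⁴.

Q = εσA(T⁴ − T_s⁴). T⁴ − T_s⁴ = (1012)⁴ − (230)⁴ = 1.05×10^12 − 2.80×10^9 = 1.05×10^12 K⁴.
Q = 0.846 × 5.67×10⁻⁸ × 2.30×10^-3 × 1.05×10^12 = 115 W.

Q ≈ 115 W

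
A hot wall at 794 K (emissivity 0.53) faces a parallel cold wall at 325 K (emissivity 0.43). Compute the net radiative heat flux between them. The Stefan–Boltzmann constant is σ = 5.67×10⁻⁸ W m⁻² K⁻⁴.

For two large parallel gray plates, q = σ(T₁⁴ − T₂⁴) / (1/ε₁ + 1/ε₂ − 1).
1/ε₁ + 1/ε₂ − 1 = 1/0.53 + 1/0.43 − 1 = 3.212.
T₁⁴ − T₂⁴ = 3.97×10^11 − 1.12×10^10 = 3.86×10^11 K⁴.
q = 5.67×10⁻⁸ × 3.86×10^11 / 3.212 = 6820 W/m².

q ≈ 6820 W/m²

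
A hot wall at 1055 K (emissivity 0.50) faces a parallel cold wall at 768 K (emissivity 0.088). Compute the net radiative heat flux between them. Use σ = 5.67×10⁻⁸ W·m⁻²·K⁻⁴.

For two large parallel gray plates, q = σ(T₁⁴ − T₂⁴) / (1/ε₁ + 1/ε₂ − 1).
1/ε₁ + 1/ε₂ − 1 = 1/0.50 + 1/0.088 − 1 = 12.36.
T₁⁴ − T₂⁴ = 1.24×10^12 − 3.48×10^11 = 8.91×10^11 K⁴.
q = 5.67×10⁻⁸ × 8.91×10^11 / 12.36 = 4090 W/m².

q ≈ 4090 W/m²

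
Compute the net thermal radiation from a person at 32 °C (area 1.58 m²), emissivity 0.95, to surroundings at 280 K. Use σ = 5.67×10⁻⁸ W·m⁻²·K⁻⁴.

Convert: 32 °C = 305 K.
Q = εσA(T⁴ − T_s⁴). T⁴ − T_s⁴ = (305)⁴ − (280)⁴ = 8.65×10^9 − 6.15×10^9 = 2.51×10^9 K⁴.
Q = 0.95 × 5.67×10⁻⁸ × 1.58 × 2.51×10^9 = 213 W.

Q ≈ 213 W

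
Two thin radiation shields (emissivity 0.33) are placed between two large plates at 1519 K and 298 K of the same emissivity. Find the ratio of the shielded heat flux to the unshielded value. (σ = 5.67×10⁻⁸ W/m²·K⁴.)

With N identical shields there are N+1 = 3 gaps in series, each with the same radiative resistance, so the flux falls to 1/(N+1) of its unshielded value.

ratio ≈ 0.333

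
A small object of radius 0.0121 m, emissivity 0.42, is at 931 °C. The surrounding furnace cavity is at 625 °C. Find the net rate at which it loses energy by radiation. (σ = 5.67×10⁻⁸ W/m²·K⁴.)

A = 4πr² = 4π × (0.0121)² = 1.84×10^-3 m².
Convert: 931 °C = 1204 K; 625 °C = 898 K.
Q = εσA(T⁴ − T_s⁴). T⁴ − T_s⁴ = (1204)⁴ − (898)⁴ = 2.10×10^12 − 6.50×10^11 = 1.45×10^12 K⁴.
Q = 0.42 × 5.67×10⁻⁸ × 1.84×10^-3 × 1.45×10^12 = 63.6 W.

Q ≈ 63.6 W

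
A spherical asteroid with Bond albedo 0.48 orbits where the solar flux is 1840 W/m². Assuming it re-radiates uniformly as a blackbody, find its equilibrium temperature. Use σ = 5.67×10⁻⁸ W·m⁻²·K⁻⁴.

Power absorbed = (1−a)S·πR²; power emitted = 4πR²σT⁴. Equating and cancelling πR²:
T = ((1−a)S / 4σ)^(1/4) = (957 / (4 × 5.67×10⁻⁸))^(1/4) = (4.22×10^9)^(1/4).
T = 255 K.

T ≈ 255 K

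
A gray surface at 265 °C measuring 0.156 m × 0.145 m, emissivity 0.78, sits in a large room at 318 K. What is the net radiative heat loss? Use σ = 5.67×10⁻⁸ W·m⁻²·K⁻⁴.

Q ≈ 73.6 W

A = 0.156 × 0.145 = 0.0226 m².
Convert: 265 °C = 538 K.
Q = εσA(T⁴ − T_s⁴). T⁴ − T_s⁴ = (538)⁴ − (318)⁴ = 8.38×10^10 − 1.02×10^10 = 7.36×10^10 K⁴.
Q = 0.78 × 5.67×10⁻⁸ × 0.0226 × 7.36×10^10 = 73.6 W.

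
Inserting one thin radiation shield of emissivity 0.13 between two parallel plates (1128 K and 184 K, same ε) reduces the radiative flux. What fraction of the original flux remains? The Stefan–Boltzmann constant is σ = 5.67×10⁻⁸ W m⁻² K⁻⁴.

With N identical shields there are N+1 = 2 gaps in series, each with the same radiative resistance, so the flux falls to 1/(N+1) of its unshielded value.

ratio ≈ 0.500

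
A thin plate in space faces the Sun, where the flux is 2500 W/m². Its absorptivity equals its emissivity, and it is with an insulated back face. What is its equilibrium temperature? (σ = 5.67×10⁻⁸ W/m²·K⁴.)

Absorbed flux αS = emitted flux εσT⁴ (one radiating face); with α = ε, T = (S/σ)^(1/4).
T = (2500 / 5.67×10⁻⁸)^(1/4) = (4.41×10^10)^(1/4).
T = 458 K.

T ≈ 458 K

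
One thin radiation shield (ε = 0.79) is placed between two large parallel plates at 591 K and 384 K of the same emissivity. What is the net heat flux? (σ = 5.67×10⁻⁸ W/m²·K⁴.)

q ≈ 1860 W/m²

Each of the 2 gaps contributes resistance (2/ε − 1) = 2/0.79 − 1 = 1.532; total = 3.063.
q = σ(T₁⁴ − T₂⁴) / 3.063 = 5.67×10⁻⁸ × 1.00×10^11 / 3.063 = 1860 W/m².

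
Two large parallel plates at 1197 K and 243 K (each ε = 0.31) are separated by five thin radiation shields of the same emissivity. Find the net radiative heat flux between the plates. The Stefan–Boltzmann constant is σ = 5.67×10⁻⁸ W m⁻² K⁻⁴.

Each of the 6 gaps contributes resistance (2/ε − 1) = 2/0.31 − 1 = 5.452; total = 32.71.
q = σ(T₁⁴ − T₂⁴) / 32.71 = 5.67×10⁻⁸ × 2.05×10^12 / 32.71 = 3550 W/m².

q ≈ 3550 W/m²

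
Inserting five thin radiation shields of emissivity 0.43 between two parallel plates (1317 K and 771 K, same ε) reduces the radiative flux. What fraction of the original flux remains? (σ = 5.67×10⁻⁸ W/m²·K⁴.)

ratio ≈ 0.167

With N identical shields there are N+1 = 6 gaps in series, each with the same radiative resistance, so the flux falls to 1/(N+1) of its unshielded value.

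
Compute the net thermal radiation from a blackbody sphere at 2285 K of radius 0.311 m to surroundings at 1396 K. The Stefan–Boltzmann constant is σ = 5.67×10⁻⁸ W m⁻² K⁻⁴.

A = 4πr² = 4π × (0.311)² = 1.22 m².
Q = σA(T⁴ − T_s⁴). T⁴ − T_s⁴ = (2285)⁴ − (1396)⁴ = 2.73×10^13 − 3.80×10^12 = 2.35×10^13 K⁴.
Q = 5.67×10⁻⁸ × 1.22 × 2.35×10^13 = 1.62×10^6 W.

Q ≈ 1.62×10^6 W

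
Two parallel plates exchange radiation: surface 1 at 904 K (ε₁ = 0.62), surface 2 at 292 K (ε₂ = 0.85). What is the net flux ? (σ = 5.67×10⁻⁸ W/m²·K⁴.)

q ≈ 20900 W/m²

For two large parallel gray plates, q = σ(T₁⁴ − T₂⁴) / (1/ε₁ + 1/ε₂ − 1).
1/ε₁ + 1/ε₂ − 1 = 1/0.62 + 1/0.85 − 1 = 1.789.
T₁⁴ − T₂⁴ = 6.68×10^11 − 7.27×10^9 = 6.61×10^11 K⁴.
q = 5.67×10⁻⁸ × 6.61×10^11 / 1.789 = 20900 W/m².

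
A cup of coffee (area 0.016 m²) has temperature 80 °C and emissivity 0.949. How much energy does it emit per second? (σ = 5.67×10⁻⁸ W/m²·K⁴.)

80 °C = 353 K.
Stefan–Boltzmann: P = εσAT⁴ = 0.949 × 5.67×10⁻⁸ × 0.0160 × (353)⁴ = 0.949 × 5.67×10⁻⁸ × 0.0160 × 1.55×10^10.
P = 13.4 W.

P ≈ 13.4 W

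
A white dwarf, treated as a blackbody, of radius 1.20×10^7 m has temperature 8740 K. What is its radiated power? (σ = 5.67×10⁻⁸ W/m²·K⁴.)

A = 4πr² = 4π × (1.20×10^7)² = 1.81×10^15 m².
P = σAT⁴ = 5.67×10⁻⁸ × 1.81×10^15 × (8740)⁴ = 5.67×10⁻⁸ × 1.81×10^15 × 5.84×10^15.
P = 5.99×10^23 W.

P ≈ 5.99×10^23 W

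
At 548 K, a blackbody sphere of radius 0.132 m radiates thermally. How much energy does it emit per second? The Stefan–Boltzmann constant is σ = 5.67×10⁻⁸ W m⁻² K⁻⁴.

A = 4πr² = 4π × (0.132)² = 0.219 m².
P = σAT⁴ = 5.67×10⁻⁸ × 0.219 × (548)⁴ = 5.67×10⁻⁸ × 0.219 × 9.02×10^10.
P = 1120 W.

P ≈ 1120 W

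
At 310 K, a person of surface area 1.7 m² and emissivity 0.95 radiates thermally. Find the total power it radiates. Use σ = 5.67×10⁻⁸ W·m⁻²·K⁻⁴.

P = εσAT⁴ = 0.95 × 5.67×10⁻⁸ × 1.70 × (310)⁴ = 0.95 × 5.67×10⁻⁸ × 1.70 × 9.24×10^9.
P = 846 W.

P ≈ 846 W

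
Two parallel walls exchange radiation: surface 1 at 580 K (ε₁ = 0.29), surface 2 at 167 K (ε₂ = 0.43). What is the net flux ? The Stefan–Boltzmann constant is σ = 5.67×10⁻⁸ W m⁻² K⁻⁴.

For two large parallel gray plates, q = σ(T₁⁴ − T₂⁴) / (1/ε₁ + 1/ε₂ − 1).
1/ε₁ + 1/ε₂ − 1 = 1/0.29 + 1/0.43 − 1 = 4.774.
T₁⁴ − T₂⁴ = 1.13×10^11 − 7.78×10^8 = 1.12×10^11 K⁴.
q = 5.67×10⁻⁸ × 1.12×10^11 / 4.774 = 1330 W/m².

q ≈ 1330 W/m²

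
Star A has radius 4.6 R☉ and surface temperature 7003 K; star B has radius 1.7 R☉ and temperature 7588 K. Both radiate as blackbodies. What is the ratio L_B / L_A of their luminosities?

L_B/L_A ≈ 0.188

L = 4πR²σT⁴ ∝ R²T⁴, so L_B/L_A = (1.7/4.6)² × (7588/7003)⁴ = 0.137 × 1.38 = 0.188.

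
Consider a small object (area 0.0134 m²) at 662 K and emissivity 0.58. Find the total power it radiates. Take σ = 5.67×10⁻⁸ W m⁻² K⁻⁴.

P = εσAT⁴ = 0.58 × 5.67×10⁻⁸ × 0.0134 × (662)⁴ = 0.58 × 5.67×10⁻⁸ × 0.0134 × 1.92×10^11.
P = 84.6 W.

P ≈ 84.6 W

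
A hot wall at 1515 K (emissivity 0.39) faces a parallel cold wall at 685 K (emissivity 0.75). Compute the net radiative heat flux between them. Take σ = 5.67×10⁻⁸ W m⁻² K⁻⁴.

For two large parallel gray plates, q = σ(T₁⁴ − T₂⁴) / (1/ε₁ + 1/ε₂ − 1).
1/ε₁ + 1/ε₂ − 1 = 1/0.39 + 1/0.75 − 1 = 2.897.
T₁⁴ − T₂⁴ = 5.27×10^12 − 2.20×10^11 = 5.05×10^12 K⁴.
q = 5.67×10⁻⁸ × 5.05×10^12 / 2.897 = 98800 W/m².

q ≈ 98800 W/m²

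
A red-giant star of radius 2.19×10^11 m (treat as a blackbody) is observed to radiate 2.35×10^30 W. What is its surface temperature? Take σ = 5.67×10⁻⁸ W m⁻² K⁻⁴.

A = 4πr² = 4π × (2.19×10^11)² = 6.03×10^23 m².
From P = σAT⁴, T = (P / σA)^(1/4) = (2.35×10^30 / (5.67×10⁻⁸ × 6.03×10^23))^(1/4).
T = (6.88×10^13)^(1/4) = 2880 K.

T ≈ 2880 K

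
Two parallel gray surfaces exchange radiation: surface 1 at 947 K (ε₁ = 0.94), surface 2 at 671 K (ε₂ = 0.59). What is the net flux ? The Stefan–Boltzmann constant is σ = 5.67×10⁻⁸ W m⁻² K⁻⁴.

For two large parallel gray plates, q = σ(T₁⁴ − T₂⁴) / (1/ε₁ + 1/ε₂ − 1).
1/ε₁ + 1/ε₂ − 1 = 1/0.94 + 1/0.59 − 1 = 1.759.
T₁⁴ − T₂⁴ = 8.04×10^11 − 2.03×10^11 = 6.02×10^11 K⁴.
q = 5.67×10⁻⁸ × 6.02×10^11 / 1.759 = 19400 W/m².

q ≈ 19400 W/m²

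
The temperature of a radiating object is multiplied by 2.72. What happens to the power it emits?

P ∝ T⁴, so the power scales as (2.72)⁴ = 54.7.

factor ≈ 54.7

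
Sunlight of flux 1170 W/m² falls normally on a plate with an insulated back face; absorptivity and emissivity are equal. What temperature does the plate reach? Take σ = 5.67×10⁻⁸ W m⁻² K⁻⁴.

T ≈ 379 K

Absorbed flux αS = emitted flux εσT⁴ (one radiating face); with α = ε, T = (S/σ)^(1/4).
T = (1170 / 5.67×10⁻⁸)^(1/4) = (2.06×10^10)^(1/4).
T = 379 K.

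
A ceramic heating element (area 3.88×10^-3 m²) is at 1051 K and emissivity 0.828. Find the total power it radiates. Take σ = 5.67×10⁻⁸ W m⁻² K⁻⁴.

P ≈ 222 W

Stefan–Boltzmann: P = εσAT⁴ = 0.828 × 5.67×10⁻⁸ × 3.88×10^-3 × (1051)⁴ = 0.828 × 5.67×10⁻⁸ × 3.88×10^-3 × 1.22×10^12.
P = 222 W.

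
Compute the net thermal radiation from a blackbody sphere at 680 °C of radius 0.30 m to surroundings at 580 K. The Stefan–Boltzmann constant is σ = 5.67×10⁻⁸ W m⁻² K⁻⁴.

Q ≈ 45600 W

A = 4πr² = 4π × (0.30)² = 1.13 m².
Convert: 680 °C = 953 K.
Q = σA(T⁴ − T_s⁴). T⁴ − T_s⁴ = (953)⁴ − (580)⁴ = 8.25×10^11 − 1.13×10^11 = 7.12×10^11 K⁴.
Q = 5.67×10⁻⁸ × 1.13 × 7.12×10^11 = 45600 W.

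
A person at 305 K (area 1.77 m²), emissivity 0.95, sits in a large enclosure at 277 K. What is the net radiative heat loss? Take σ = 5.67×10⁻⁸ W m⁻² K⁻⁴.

Q ≈ 264 W

Q = εσA(T⁴ − T_s⁴). T⁴ − T_s⁴ = (305)⁴ − (277)⁴ = 8.65×10^9 − 5.89×10^9 = 2.77×10^9 K⁴.
Q = 0.95 × 5.67×10⁻⁸ × 1.77 × 2.77×10^9 = 264 W.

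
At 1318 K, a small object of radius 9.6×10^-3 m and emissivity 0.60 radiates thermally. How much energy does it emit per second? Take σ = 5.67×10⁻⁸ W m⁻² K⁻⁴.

A = 4πr² = 4π × (9.6×10^-3)² = 1.16×10^-3 m².
P = εσAT⁴ = 0.60 × 5.67×10⁻⁸ × 1.16×10^-3 × (1318)⁴ = 0.60 × 5.67×10⁻⁸ × 1.16×10^-3 × 3.02×10^12.
P = 119 W.

P ≈ 119 W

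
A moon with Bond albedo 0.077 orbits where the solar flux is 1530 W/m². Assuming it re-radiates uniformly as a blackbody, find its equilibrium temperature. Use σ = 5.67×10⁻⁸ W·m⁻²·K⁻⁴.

Power absorbed = (1−a)S·πR²; power emitted = 4πR²σT⁴. Equating and cancelling πR²:
T = ((1−a)S / 4σ)^(1/4) = (1410 / (4 × 5.67×10⁻⁸))^(1/4) = (6.23×10^9)^(1/4).
T = 281 K.

T ≈ 281 K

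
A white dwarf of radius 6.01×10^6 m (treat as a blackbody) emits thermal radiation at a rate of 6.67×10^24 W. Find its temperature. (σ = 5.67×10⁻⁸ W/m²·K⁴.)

A = 4πr² = 4π × (6.01×10^6)² = 4.54×10^14 m².
From P = σAT⁴, T = (P / σA)^(1/4) = (6.67×10^24 / (5.67×10⁻⁸ × 4.54×10^14))^(1/4).
T = (2.59×10^17)^(1/4) = 22600 K.

T ≈ 22600 K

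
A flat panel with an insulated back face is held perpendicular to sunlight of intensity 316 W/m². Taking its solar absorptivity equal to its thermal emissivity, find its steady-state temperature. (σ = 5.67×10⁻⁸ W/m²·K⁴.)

Absorbed flux αS = emitted flux εσT⁴ (one radiating face); with α = ε, T = (S/σ)^(1/4).
T = (316 / 5.67×10⁻⁸)^(1/4) = (5.57×10^9)^(1/4).
T = 273 K.

T ≈ 273 K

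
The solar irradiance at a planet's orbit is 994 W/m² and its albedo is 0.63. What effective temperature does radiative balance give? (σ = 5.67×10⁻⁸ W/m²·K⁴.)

Power absorbed = (1−a)S·πR²; power emitted = 4πR²σT⁴. Equating and cancelling πR²:
T = ((1−a)S / 4σ)^(1/4) = (368 / (4 × 5.67×10⁻⁸))^(1/4) = (1.62×10^9)^(1/4).
T = 201 K.

T ≈ 201 K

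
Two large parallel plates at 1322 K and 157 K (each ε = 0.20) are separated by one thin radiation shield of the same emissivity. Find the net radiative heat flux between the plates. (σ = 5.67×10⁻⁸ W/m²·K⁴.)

q ≈ 9620 W/m²

Each of the 2 gaps contributes resistance (2/ε − 1) = 2/0.20 − 1 = 9.000; total = 18.00.
q = σ(T₁⁴ − T₂⁴) / 18.00 = 5.67×10⁻⁸ × 3.05×10^12 / 18.00 = 9620 W/m².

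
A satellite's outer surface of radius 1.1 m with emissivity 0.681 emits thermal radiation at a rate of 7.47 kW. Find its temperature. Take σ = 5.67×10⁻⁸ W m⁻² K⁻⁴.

T ≈ 336 K

A = 4πr² = 4π × (1.1)² = 15.2 m².
From P = εσAT⁴, T = (P / εσA)^(1/4) = (7470 / (0.681 × 5.67×10⁻⁸ × 15.2))^(1/4).
T = (1.27×10^10)^(1/4) = 336 K.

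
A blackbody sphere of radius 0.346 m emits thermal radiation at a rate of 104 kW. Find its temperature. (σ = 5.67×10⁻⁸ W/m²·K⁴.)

A = 4πr² = 4π × (0.346)² = 1.50 m².
From P = σAT⁴, T = (P / σA)^(1/4) = (1.04×10^5 / (5.67×10⁻⁸ × 1.50))^(1/4).
T = (1.22×10^12)^(1/4) = 1050 K.

T ≈ 1050 K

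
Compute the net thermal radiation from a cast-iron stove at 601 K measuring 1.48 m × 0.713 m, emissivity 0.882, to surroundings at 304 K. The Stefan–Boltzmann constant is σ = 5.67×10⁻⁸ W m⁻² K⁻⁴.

Q ≈ 6430 W

A = 1.48 × 0.713 = 1.06 m².
Q = εσA(T⁴ − T_s⁴). T⁴ − T_s⁴ = (601)⁴ − (304)⁴ = 1.30×10^11 − 8.54×10^9 = 1.22×10^11 K⁴.
Q = 0.882 × 5.67×10⁻⁸ × 1.06 × 1.22×10^11 = 6430 W.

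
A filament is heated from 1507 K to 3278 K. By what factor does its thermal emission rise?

ratio ≈ 22.4

P ∝ T⁴, so the ratio is (3278/1507)⁴ = (2.175)⁴ = 22.4.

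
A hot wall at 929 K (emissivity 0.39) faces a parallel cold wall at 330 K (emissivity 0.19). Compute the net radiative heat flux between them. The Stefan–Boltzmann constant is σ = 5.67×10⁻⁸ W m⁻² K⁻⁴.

For two large parallel gray plates, q = σ(T₁⁴ − T₂⁴) / (1/ε₁ + 1/ε₂ − 1).
1/ε₁ + 1/ε₂ − 1 = 1/0.39 + 1/0.19 − 1 = 6.827.
T₁⁴ − T₂⁴ = 7.45×10^11 − 1.19×10^10 = 7.33×10^11 K⁴.
q = 5.67×10⁻⁸ × 7.33×10^11 / 6.827 = 6090 W/m².

q ≈ 6090 W/m²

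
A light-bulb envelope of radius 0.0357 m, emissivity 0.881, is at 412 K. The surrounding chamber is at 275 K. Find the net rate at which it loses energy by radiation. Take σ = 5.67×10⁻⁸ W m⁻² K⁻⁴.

Q ≈ 18.5 W

A = 4πr² = 4π × (0.0357)² = 0.0160 m².
Q = εσA(T⁴ − T_s⁴). T⁴ − T_s⁴ = (412)⁴ − (275)⁴ = 2.88×10^10 − 5.72×10^9 = 2.31×10^10 K⁴.
Q = 0.881 × 5.67×10⁻⁸ × 0.0160 × 2.31×10^10 = 18.5 W.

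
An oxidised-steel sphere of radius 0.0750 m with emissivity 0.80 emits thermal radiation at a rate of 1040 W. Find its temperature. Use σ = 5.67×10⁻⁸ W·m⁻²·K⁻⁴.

A = 4πr² = 4π × (0.0750)² = 0.0707 m².
From P = εσAT⁴, T = (P / εσA)^(1/4) = (1040 / (0.80 × 5.67×10⁻⁸ × 0.0707))^(1/4).
T = (3.24×10^11)^(1/4) = 755 K.

T ≈ 755 K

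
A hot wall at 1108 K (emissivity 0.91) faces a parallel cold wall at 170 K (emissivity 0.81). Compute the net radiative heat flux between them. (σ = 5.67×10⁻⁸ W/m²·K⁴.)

q ≈ 64000 W/m²

For two large parallel gray plates, q = σ(T₁⁴ − T₂⁴) / (1/ε₁ + 1/ε₂ − 1).
1/ε₁ + 1/ε₂ − 1 = 1/0.91 + 1/0.81 − 1 = 1.333.
T₁⁴ − T₂⁴ = 1.51×10^12 − 8.35×10^8 = 1.51×10^12 K⁴.
q = 5.67×10⁻⁸ × 1.51×10^12 / 1.333 = 64000 W/m².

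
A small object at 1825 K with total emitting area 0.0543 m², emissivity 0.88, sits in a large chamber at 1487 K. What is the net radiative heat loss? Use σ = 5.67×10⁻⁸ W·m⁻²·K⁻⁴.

Q ≈ 16800 W

Q = εσA(T⁴ − T_s⁴). T⁴ − T_s⁴ = (1825)⁴ − (1487)⁴ = 1.11×10^13 − 4.89×10^12 = 6.20×10^12 K⁴.
Q = 0.88 × 5.67×10⁻⁸ × 0.0543 × 6.20×10^12 = 16800 W.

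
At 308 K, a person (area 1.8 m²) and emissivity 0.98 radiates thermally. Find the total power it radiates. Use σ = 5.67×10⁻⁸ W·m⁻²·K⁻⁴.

P ≈ 900 W

Stefan–Boltzmann: P = εσAT⁴ = 0.98 × 5.67×10⁻⁸ × 1.80 × (308)⁴ = 0.98 × 5.67×10⁻⁸ × 1.80 × 9.00×10^9.
P = 900 W.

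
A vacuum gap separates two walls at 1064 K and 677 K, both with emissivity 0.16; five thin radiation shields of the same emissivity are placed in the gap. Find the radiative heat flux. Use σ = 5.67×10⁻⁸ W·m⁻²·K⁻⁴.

Each of the 6 gaps contributes resistance (2/ε − 1) = 2/0.16 − 1 = 11.50; total = 69.00.
q = σ(T₁⁴ − T₂⁴) / 69.00 = 5.67×10⁻⁸ × 1.07×10^12 / 69.00 = 881 W/m².

q ≈ 881 W/m²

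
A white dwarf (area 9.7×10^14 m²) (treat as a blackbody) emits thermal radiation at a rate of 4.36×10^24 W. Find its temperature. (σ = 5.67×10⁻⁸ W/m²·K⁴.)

From P = σAT⁴, T = (P / σA)^(1/4) = (4.36×10^24 / (5.67×10⁻⁸ × 9.70×10^14))^(1/4).
T = (7.93×10^16)^(1/4) = 16800 K.

T ≈ 16800 K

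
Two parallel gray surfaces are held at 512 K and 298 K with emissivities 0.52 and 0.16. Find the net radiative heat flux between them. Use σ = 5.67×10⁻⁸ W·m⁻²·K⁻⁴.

For two large parallel gray plates, q = σ(T₁⁴ − T₂⁴) / (1/ε₁ + 1/ε₂ − 1).
1/ε₁ + 1/ε₂ − 1 = 1/0.52 + 1/0.16 − 1 = 7.173.
T₁⁴ − T₂⁴ = 6.87×10^10 − 7.89×10^9 = 6.08×10^10 K⁴.
q = 5.67×10⁻⁸ × 6.08×10^10 / 7.173 = 481 W/m².

q ≈ 481 W/m²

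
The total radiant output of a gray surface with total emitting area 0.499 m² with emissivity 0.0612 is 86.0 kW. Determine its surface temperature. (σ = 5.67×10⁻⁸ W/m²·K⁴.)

T ≈ 2650 K

From P = εσAT⁴, T = (P / εσA)^(1/4) = (86000 / (0.0612 × 5.67×10⁻⁸ × 0.499))^(1/4).
T = (4.97×10^13)^(1/4) = 2650 K.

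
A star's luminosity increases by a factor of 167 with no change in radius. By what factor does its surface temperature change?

factor ≈ 3.59

P ∝ T⁴ ⇒ T ∝ P^(1/4), so T scales by (167)^(1/4) = 3.59.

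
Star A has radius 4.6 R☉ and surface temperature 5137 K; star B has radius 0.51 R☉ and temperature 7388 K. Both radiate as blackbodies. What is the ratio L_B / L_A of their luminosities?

L_B/L_A ≈ 0.0526

L = 4πR²σT⁴ ∝ R²T⁴, so L_B/L_A = (0.51/4.6)² × (7388/5137)⁴ = 0.0123 × 4.28 = 0.0526.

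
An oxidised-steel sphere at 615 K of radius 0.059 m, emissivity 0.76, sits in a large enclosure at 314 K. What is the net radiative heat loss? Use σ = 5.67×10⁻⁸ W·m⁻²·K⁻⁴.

A = 4πr² = 4π × (0.059)² = 0.0437 m².
Q = εσA(T⁴ − T_s⁴). T⁴ − T_s⁴ = (615)⁴ − (314)⁴ = 1.43×10^11 − 9.72×10^9 = 1.33×10^11 K⁴.
Q = 0.76 × 5.67×10⁻⁸ × 0.0437 × 1.33×10^11 = 251 W.

Q ≈ 251 W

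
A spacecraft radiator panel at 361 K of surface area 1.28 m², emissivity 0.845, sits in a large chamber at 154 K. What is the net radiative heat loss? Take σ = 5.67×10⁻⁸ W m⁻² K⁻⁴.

Q ≈ 1010 W

Q = εσA(T⁴ − T_s⁴). T⁴ − T_s⁴ = (361)⁴ − (154)⁴ = 1.70×10^10 − 5.62×10^8 = 1.64×10^10 K⁴.
Q = 0.845 × 5.67×10⁻⁸ × 1.28 × 1.64×10^10 = 1010 W.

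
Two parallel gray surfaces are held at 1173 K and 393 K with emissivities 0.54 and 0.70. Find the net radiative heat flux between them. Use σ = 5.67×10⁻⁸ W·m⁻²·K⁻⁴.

For two large parallel gray plates, q = σ(T₁⁴ − T₂⁴) / (1/ε₁ + 1/ε₂ − 1).
1/ε₁ + 1/ε₂ − 1 = 1/0.54 + 1/0.70 − 1 = 2.280.
T₁⁴ − T₂⁴ = 1.89×10^12 − 2.39×10^10 = 1.87×10^12 K⁴.
q = 5.67×10⁻⁸ × 1.87×10^12 / 2.280 = 46500 W/m².

q ≈ 46500 W/m²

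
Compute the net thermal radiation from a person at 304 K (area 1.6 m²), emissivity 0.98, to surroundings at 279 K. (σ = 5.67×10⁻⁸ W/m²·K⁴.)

Q = εσA(T⁴ − T_s⁴). T⁴ − T_s⁴ = (304)⁴ − (279)⁴ = 8.54×10^9 − 6.06×10^9 = 2.48×10^9 K⁴.
Q = 0.98 × 5.67×10⁻⁸ × 1.60 × 2.48×10^9 = 221 W.

Q ≈ 221 W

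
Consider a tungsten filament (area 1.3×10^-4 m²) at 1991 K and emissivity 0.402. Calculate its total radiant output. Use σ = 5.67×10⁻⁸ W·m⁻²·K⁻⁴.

P ≈ 46.6 W

P = εσAT⁴ = 0.402 × 5.67×10⁻⁸ × 1.30×10^-4 × (1991)⁴ = 0.402 × 5.67×10⁻⁸ × 1.30×10^-4 × 1.57×10^13.
P = 46.6 W.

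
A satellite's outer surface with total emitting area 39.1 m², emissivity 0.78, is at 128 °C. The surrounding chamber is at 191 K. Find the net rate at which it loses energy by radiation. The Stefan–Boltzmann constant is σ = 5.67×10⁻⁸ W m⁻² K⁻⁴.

Q ≈ 42400 W

Convert: 128 °C = 401 K.
Q = εσA(T⁴ − T_s⁴). T⁴ − T_s⁴ = (401)⁴ − (191)⁴ = 2.59×10^10 − 1.33×10^9 = 2.45×10^10 K⁴.
Q = 0.78 × 5.67×10⁻⁸ × 39.1 × 2.45×10^10 = 42400 W.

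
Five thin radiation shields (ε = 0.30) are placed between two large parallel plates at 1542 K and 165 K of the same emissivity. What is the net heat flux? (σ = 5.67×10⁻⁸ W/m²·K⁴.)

q ≈ 9430 W/m²

Each of the 6 gaps contributes resistance (2/ε − 1) = 2/0.30 − 1 = 5.667; total = 34.00.
q = σ(T₁⁴ − T₂⁴) / 34.00 = 5.67×10⁻⁸ × 5.65×10^12 / 34.00 = 9430 W/m².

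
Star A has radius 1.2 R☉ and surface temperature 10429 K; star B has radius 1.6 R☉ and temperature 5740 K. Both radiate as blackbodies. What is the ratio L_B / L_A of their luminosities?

L = 4πR²σT⁴ ∝ R²T⁴, so L_B/L_A = (1.6/1.2)² × (5740/10429)⁴ = 1.78 × 0.0918 = 0.163.

L_B/L_A ≈ 0.163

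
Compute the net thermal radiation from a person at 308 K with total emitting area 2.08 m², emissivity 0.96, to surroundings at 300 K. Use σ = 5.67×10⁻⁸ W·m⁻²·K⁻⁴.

Q ≈ 102 W

Q = εσA(T⁴ − T_s⁴). T⁴ − T_s⁴ = (308)⁴ − (300)⁴ = 9.00×10^9 − 8.10×10^9 = 8.99×10^8 K⁴.
Q = 0.96 × 5.67×10⁻⁸ × 2.08 × 8.99×10^8 = 102 W.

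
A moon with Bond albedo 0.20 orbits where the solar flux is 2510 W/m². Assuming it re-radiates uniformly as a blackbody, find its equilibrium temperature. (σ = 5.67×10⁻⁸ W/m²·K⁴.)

Power absorbed = (1−a)S·πR²; power emitted = 4πR²σT⁴. Equating and cancelling πR²:
T = ((1−a)S / 4σ)^(1/4) = (2010 / (4 × 5.67×10⁻⁸))^(1/4) = (8.85×10^9)^(1/4).
T = 307 K.

T ≈ 307 K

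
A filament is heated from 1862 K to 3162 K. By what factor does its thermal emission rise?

ratio ≈ 8.32

P ∝ T⁴, so the ratio is (3162/1862)⁴ = (1.698)⁴ = 8.32.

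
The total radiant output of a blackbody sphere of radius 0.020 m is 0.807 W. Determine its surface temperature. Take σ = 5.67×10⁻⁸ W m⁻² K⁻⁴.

T ≈ 231 K

A = 4πr² = 4π × (0.020)² = 5.03×10^-3 m².
From P = σAT⁴, T = (P / σA)^(1/4) = (0.807 / (5.67×10⁻⁸ × 5.03×10^-3))^(1/4).
T = (2.83×10^9)^(1/4) = 231 K.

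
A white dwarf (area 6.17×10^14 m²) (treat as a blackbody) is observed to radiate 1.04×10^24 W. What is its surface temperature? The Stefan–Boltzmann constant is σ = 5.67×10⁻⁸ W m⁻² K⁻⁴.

From P = σAT⁴, T = (P / σA)^(1/4) = (1.04×10^24 / (5.67×10⁻⁸ × 6.17×10^14))^(1/4).
T = (2.97×10^16)^(1/4) = 13100 K.

T ≈ 13100 K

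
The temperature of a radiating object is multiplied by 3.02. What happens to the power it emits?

P ∝ T⁴, so the power scales as (3.02)⁴ = 83.2.

factor ≈ 83.2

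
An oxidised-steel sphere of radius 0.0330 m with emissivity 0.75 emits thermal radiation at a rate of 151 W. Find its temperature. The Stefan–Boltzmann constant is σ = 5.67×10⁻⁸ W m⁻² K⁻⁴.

T ≈ 714 K

A = 4πr² = 4π × (0.0330)² = 0.0137 m².
From P = εσAT⁴, T = (P / εσA)^(1/4) = (151 / (0.75 × 5.67×10⁻⁸ × 0.0137))^(1/4).
T = (2.59×10^11)^(1/4) = 714 K.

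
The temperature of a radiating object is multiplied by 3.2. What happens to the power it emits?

P ∝ T⁴, so the power scales as (3.2)⁴ = 105.

factor ≈ 105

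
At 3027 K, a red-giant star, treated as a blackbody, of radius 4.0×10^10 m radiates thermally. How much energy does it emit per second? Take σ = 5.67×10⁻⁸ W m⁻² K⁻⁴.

A = 4πr² = 4π × (4.0×10^10)² = 2.01×10^22 m².
P = σAT⁴ = 5.67×10⁻⁸ × 2.01×10^22 × (3027)⁴ = 5.67×10⁻⁸ × 2.01×10^22 × 8.40×10^13.
P = 9.57×10^28 W.

P ≈ 9.57×10^28 W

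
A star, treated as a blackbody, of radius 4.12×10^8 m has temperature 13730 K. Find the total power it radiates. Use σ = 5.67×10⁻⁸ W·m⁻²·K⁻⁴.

P ≈ 4.30×10^27 W

A = 4πr² = 4π × (4.12×10^8)² = 2.13×10^18 m².
P = σAT⁴ = 5.67×10⁻⁸ × 2.13×10^18 × (13730)⁴ = 5.67×10⁻⁸ × 2.13×10^18 × 3.55×10^16.
P = 4.30×10^27 W.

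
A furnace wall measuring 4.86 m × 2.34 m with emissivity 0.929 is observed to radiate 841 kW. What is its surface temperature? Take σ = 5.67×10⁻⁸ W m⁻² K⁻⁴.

A = 4.86 × 2.34 = 11.4 m².
From P = εσAT⁴, T = (P / εσA)^(1/4) = (8.41×10^5 / (0.929 × 5.67×10⁻⁸ × 11.4))^(1/4).
T = (1.40×10^12)^(1/4) = 1090 K.

T ≈ 1090 K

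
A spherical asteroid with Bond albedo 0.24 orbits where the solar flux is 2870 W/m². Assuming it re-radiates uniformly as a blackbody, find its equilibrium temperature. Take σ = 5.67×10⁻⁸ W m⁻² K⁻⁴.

Power absorbed = (1−a)S·πR²; power emitted = 4πR²σT⁴. Equating and cancelling πR²:
T = ((1−a)S / 4σ)^(1/4) = (2180 / (4 × 5.67×10⁻⁸))^(1/4) = (9.62×10^9)^(1/4).
T = 313 K.

T ≈ 313 K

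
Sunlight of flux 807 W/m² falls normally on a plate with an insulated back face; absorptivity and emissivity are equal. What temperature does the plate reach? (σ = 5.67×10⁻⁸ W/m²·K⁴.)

Absorbed flux αS = emitted flux εσT⁴ (one radiating face); with α = ε, T = (S/σ)^(1/4).
T = (807 / 5.67×10⁻⁸)^(1/4) = (1.42×10^10)^(1/4).
T = 345 K.

T ≈ 345 K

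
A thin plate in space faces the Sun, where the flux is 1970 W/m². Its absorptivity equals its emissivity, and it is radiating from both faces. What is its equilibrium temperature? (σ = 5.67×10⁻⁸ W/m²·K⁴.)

T ≈ 363 K

Absorbed flux αS = emitted flux 2εσT⁴ per unit area; with α = ε this gives T = (S/2σ)^(1/4).
T = (1970 / (2 × 5.67×10⁻⁸))^(1/4) = (1.74×10^10)^(1/4).
T = 363 K.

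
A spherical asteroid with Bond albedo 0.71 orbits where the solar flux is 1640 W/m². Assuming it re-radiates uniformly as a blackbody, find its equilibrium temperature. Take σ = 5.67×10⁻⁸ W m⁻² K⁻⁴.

Power absorbed = (1−a)S·πR²; power emitted = 4πR²σT⁴. Equating and cancelling πR²:
T = ((1−a)S / 4σ)^(1/4) = (476 / (4 × 5.67×10⁻⁸))^(1/4) = (2.10×10^9)^(1/4).
T = 214 K.

T ≈ 214 K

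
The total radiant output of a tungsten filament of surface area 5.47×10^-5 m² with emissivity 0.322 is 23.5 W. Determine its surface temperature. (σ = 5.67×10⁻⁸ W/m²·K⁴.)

From P = εσAT⁴, T = (P / εσA)^(1/4) = (23.5 / (0.322 × 5.67×10⁻⁸ × 5.47×10^-5))^(1/4).
T = (2.35×10^13)^(1/4) = 2200 K.

T ≈ 2200 K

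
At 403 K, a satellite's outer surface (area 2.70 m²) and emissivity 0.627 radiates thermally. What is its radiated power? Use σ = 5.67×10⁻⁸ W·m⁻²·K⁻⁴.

P ≈ 2530 W

P = εσAT⁴ = 0.627 × 5.67×10⁻⁸ × 2.70 × (403)⁴ = 0.627 × 5.67×10⁻⁸ × 2.70 × 2.64×10^10.
P = 2530 W.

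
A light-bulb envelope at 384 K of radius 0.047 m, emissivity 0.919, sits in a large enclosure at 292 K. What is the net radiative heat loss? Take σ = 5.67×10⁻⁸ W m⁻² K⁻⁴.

A = 4πr² = 4π × (0.047)² = 0.0278 m².
Q = εσA(T⁴ − T_s⁴). T⁴ − T_s⁴ = (384)⁴ − (292)⁴ = 2.17×10^10 − 7.27×10^9 = 1.45×10^10 K⁴.
Q = 0.919 × 5.67×10⁻⁸ × 0.0278 × 1.45×10^10 = 20.9 W.

Q ≈ 20.9 W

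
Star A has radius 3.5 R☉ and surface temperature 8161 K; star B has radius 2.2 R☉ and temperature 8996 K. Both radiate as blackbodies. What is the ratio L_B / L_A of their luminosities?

L = 4πR²σT⁴ ∝ R²T⁴, so L_B/L_A = (2.2/3.5)² × (8996/8161)⁴ = 0.395 × 1.48 = 0.583.

L_B/L_A ≈ 0.583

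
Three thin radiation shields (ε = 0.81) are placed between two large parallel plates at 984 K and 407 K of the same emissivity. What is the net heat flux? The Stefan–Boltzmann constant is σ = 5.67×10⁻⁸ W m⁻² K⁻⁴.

Each of the 4 gaps contributes resistance (2/ε − 1) = 2/0.81 − 1 = 1.469; total = 5.877.
q = σ(T₁⁴ − T₂⁴) / 5.877 = 5.67×10⁻⁸ × 9.10×10^11 / 5.877 = 8780 W/m².

q ≈ 8780 W/m²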